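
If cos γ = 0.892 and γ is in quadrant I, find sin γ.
sin γ = 0.452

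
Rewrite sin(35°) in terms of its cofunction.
sin(35°) = cos(90° - 35°) = cos(55°)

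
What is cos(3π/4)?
cos(3π/4) = -√2/2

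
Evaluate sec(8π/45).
sec(8π/45) = 1.179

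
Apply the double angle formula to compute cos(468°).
cos(468°) = cos²234° - sin²234° = -0.309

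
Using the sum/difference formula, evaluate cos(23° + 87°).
cos(23° + 87°) = cos 23° cos 87° - sin 23° sin 87° = -0.342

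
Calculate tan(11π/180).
tan(11π/180) = 0.1944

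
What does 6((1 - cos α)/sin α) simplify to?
6((1 - cos α)/sin α) = 6(tan(α/2)) (using Half angle)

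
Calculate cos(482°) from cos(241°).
cos(482°) = 2cos²241° - 1 = -0.5299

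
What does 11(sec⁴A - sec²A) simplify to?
11(sec⁴A - sec²A) = 11(tan⁴A + tan²A) (using Pythagorean)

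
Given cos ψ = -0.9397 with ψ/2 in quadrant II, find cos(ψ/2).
cos(ψ/2) = ±√((1 + cos ψ)/2); negative since ψ/2 ∈ QII, so cos(ψ/2) = -0.1736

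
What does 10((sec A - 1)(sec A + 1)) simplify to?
10((sec A - 1)(sec A + 1)) = 10(tan²A) (using Diff. of squares)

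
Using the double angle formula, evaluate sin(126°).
sin(126°) = 2 sin 63° cos 63° = 0.809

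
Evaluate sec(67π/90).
sec(67π/90) = -1.44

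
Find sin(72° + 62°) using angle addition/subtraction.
sin(72° + 62°) = sin 72° cos 62° + cos 72° sin 62° = 0.7193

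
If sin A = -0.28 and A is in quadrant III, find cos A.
cos A = -0.96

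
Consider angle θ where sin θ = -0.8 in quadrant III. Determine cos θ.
cos θ = ±√(1 - sin²θ) = -0.6 (negative in QIII)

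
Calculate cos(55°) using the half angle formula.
cos(55°) = √((1 + cos 110°)/2) = 0.5736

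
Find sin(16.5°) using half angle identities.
sin(16.5°) = √((1 - cos 33°)/2) = 0.284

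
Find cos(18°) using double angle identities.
cos(18°) = cos²9° - sin²9° = 0.9511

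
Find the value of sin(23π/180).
sin(23π/180) = 0.3907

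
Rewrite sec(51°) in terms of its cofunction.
sec(51°) = csc(90° - 51°) = csc(39°)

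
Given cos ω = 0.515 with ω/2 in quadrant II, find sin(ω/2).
sin(ω/2) = ±√((1 - cos ω)/2); positive since ω/2 ∈ QII, so sin(ω/2) = 0.4924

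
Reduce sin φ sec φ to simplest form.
sin φ sec φ = tan φ (using Reciprocal + quotient)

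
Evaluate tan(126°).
tan(126°) = -1.376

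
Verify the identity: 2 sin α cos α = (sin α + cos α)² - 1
RHS = sin²α + 2 sin α cos α + cos²α - 1 = (sin²α + cos²α) + 2 sin α cos α - 1 = 1 + 2 sin α cos α - 1 = 2 sin α cos α = LHS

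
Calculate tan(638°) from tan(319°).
tan(638°) = 2 tan 319° / (1 - tan²319°) = -7.115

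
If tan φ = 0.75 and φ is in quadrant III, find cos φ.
cos φ = -0.8 (using tan²φ + 1 = sec²φ)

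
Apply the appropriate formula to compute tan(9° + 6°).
tan(9° + 6°) = (tan 9° + tan 6°)/(1 - tan 9° tan 6°) = 2-√3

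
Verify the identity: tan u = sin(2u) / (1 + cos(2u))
RHS = 2 sin u cos u / (2cos²u) = sin u/cos u = tan u = LHS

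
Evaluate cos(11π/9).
cos(11π/9) = -0.766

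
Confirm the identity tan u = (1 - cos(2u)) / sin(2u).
RHS = 2sin²u / (2 sin u cos u) = sin u/cos u = tan u = LHS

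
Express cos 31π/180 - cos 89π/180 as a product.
cos 31π/180 - cos 89π/180 = -2 sin(π/3) sin(-29π/180)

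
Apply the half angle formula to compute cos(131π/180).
cos(131π/180) = -√((1 + cos 131π/90)/2) = -0.6561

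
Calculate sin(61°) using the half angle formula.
sin(61°) = √((1 - cos 122°)/2) = 0.8746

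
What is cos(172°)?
cos(172°) = -0.9903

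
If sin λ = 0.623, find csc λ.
csc λ = 1/sin λ = 1.605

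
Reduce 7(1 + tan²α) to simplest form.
7(1 + tan²α) = 7(sec²α) (using Pythagorean identity)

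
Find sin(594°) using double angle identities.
sin(594°) = 2 sin 297° cos 297° = -0.809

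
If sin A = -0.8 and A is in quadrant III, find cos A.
cos A = -0.6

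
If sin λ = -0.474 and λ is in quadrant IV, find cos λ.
cos λ = 0.8805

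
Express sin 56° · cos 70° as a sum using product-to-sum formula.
sin 56° cos 70° = (1/2)[sin(56°+70°) + sin(56°-70°)]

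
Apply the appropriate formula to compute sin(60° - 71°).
sin(60° - 71°) = sin 60° cos 71° - cos 60° sin 71° = -0.1908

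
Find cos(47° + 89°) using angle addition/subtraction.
cos(47° + 89°) = cos 47° cos 89° - sin 47° sin 89° = -0.7193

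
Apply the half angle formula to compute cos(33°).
cos(33°) = √((1 + cos 66°)/2) = 0.8387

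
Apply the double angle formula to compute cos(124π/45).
cos(124π/45) = cos²62π/45 - sin²62π/45 = -0.7193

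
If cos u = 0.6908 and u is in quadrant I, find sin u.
sin u = 0.723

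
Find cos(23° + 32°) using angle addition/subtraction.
cos(23° + 32°) = cos 23° cos 32° - sin 23° sin 32° = 0.5736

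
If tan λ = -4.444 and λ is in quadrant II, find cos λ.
cos λ = -0.2195 (using tan²λ + 1 = sec²λ)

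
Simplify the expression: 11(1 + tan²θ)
11(1 + tan²θ) = 11(sec²θ) (using Pythagorean identity)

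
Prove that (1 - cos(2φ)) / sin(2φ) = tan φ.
LHS = 2sin²φ / (2 sin φ cos φ) = sin φ/cos φ = tan φ = RHS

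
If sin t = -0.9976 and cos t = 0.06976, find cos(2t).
cos(2t) = cos²t - sin²t = -0.9903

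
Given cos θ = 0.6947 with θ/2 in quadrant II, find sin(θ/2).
sin(θ/2) = ±√((1 - cos θ)/2); positive since θ/2 ∈ QII, so sin(θ/2) = 0.3907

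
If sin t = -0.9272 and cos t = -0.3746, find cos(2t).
cos(2t) = cos²t - sin²t = -0.7194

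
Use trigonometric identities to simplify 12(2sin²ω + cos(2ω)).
12(2sin²ω + cos(2ω)) = 12 (using Double angle)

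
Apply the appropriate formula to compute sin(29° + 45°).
sin(29° + 45°) = sin 29° cos 45° + cos 29° sin 45° = 0.9613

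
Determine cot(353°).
cot(353°) = -8.144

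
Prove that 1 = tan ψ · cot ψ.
RHS = (sin ψ/cos ψ) · (cos ψ/sin ψ) = 1 = LHS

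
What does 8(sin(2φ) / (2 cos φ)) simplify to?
8(sin(2φ) / (2 cos φ)) = 8(sin φ) (using Double angle)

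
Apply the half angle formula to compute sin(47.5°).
sin(47.5°) = √((1 - cos 95°)/2) = 0.7373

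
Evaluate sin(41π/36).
sin(41π/36) = -0.4226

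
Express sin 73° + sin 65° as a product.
sin 73° + sin 65° = 2 sin(69°) cos(4°)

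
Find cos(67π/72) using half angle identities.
cos(67π/72) = -√((1 + cos 67π/36)/2) = -0.9763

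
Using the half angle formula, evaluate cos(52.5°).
cos(52.5°) = √((1 + cos 105°)/2) = 0.6088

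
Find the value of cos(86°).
cos(86°) = 0.06976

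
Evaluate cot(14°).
cot(14°) = 4.011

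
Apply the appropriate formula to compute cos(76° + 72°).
cos(76° + 72°) = cos 76° cos 72° - sin 76° sin 72° = -0.848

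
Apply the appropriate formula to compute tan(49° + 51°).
tan(49° + 51°) = (tan 49° + tan 51°)/(1 - tan 49° tan 51°) = -5.671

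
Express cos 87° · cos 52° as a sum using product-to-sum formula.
cos 87° cos 52° = (1/2)[cos(87°-52°) + cos(87°+52°)]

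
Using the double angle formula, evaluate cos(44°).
cos(44°) = cos²22° - sin²22° = 0.7193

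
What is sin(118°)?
sin(118°) = 0.8829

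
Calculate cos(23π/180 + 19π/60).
cos(23π/180 + 19π/60) = cos 23π/180 cos 19π/60 - sin 23π/180 sin 19π/60 = 0.1736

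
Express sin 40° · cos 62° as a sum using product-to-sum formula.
sin 40° cos 62° = (1/2)[sin(40°+62°) + sin(40°-62°)]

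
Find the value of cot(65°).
cot(65°) = 0.4663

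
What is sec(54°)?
sec(54°) = 1.701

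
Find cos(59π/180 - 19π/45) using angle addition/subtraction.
cos(59π/180 - 19π/45) = cos 59π/180 cos 19π/45 + sin 59π/180 sin 19π/45 = 0.9563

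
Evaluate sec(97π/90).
sec(97π/90) = -1.031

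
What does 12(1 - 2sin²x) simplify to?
12(1 - 2sin²x) = 12(cos(2x)) (using Double angle)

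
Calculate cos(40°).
cos(40°) = 0.766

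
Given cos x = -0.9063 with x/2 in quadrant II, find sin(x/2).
sin(x/2) = ±√((1 - cos x)/2); positive since x/2 ∈ QII, so sin(x/2) = 0.9763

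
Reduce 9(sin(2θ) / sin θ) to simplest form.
9(sin(2θ) / sin θ) = 9(2 cos θ) (using Double angle)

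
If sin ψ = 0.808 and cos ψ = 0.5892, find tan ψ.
tan ψ = sin ψ / cos ψ = 1.371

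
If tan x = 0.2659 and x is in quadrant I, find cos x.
cos x = 0.9664 (using tan²x + 1 = sec²x)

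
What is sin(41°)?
sin(41°) = 0.6561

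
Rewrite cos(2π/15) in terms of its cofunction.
cos(2π/15) = sin(π/2 - 2π/15) = sin(11π/30)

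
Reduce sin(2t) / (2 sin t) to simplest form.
sin(2t) / (2 sin t) = cos t (using Double angle)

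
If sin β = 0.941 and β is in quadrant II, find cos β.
cos β = -0.3384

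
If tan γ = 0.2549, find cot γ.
cot γ = 1/tan γ = 3.923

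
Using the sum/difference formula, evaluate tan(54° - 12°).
tan(54° - 12°) = (tan 54° - tan 12°)/(1 + tan 54° tan 12°) = 0.9004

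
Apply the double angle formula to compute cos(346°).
cos(346°) = cos²173° - sin²173° = 0.9703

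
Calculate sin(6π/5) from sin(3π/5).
sin(6π/5) = 2 sin 3π/5 cos 3π/5 = -0.5878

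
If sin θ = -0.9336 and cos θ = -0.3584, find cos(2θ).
cos(2θ) = cos²θ - sin²θ = -0.7432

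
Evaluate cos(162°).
cos(162°) = -0.9511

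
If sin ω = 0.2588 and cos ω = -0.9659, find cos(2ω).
cos(2ω) = cos²ω - sin²ω = 0.866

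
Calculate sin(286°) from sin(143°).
sin(286°) = 2 sin 143° cos 143° = -0.9613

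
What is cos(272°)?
cos(272°) = 0.0349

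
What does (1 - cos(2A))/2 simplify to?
(1 - cos(2A))/2 = sin²A (using Power reduction)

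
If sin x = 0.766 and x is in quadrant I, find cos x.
cos x = 0.6428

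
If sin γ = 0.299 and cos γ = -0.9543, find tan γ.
tan γ = sin γ / cos γ = -0.3133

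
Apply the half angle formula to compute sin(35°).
sin(35°) = √((1 - cos 70°)/2) = 0.5736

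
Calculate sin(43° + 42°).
sin(43° + 42°) = sin 43° cos 42° + cos 43° sin 42° = 0.9962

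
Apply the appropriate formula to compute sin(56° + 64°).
sin(56° + 64°) = sin 56° cos 64° + cos 56° sin 64° = √3/2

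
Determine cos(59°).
cos(59°) = 0.515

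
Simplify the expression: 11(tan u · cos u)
11(tan u · cos u) = 11(sin u) (using Quotient identity)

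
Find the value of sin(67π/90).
sin(67π/90) = 0.7193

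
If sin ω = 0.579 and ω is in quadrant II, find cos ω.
cos ω = -0.8153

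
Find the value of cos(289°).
cos(289°) = 0.3256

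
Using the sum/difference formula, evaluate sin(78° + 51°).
sin(78° + 51°) = sin 78° cos 51° + cos 78° sin 51° = 0.7771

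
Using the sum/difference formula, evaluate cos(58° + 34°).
cos(58° + 34°) = cos 58° cos 34° - sin 58° sin 34° = -0.0349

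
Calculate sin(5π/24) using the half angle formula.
sin(5π/24) = √((1 - cos 5π/12)/2) = 0.6088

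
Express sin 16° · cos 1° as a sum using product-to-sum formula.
sin 16° cos 1° = (1/2)[sin(16°+1°) + sin(16°-1°)]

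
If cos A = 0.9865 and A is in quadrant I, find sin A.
sin A = 0.1638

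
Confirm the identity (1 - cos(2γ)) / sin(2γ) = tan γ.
LHS = 2sin²γ / (2 sin γ cos γ) = sin γ/cos γ = tan γ = RHS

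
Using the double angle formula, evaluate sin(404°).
sin(404°) = 2 sin 202° cos 202° = 0.6947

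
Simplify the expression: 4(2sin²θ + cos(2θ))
4(2sin²θ + cos(2θ)) = 4 (using Double angle)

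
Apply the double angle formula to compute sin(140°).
sin(140°) = 2 sin 70° cos 70° = 0.6428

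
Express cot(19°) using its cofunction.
cot(19°) = tan(90° - 19°) = tan(71°)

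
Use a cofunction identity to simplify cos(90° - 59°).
cos(90° - 59°) = sin(59°)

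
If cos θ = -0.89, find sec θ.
sec θ = 1/cos θ = -1.124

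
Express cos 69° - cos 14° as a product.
cos 69° - cos 14° = -2 sin(41.5°) sin(27.5°)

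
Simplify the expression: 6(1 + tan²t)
6(1 + tan²t) = 6(sec²t) (using Pythagorean identity)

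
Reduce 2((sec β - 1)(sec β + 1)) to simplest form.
2((sec β - 1)(sec β + 1)) = 2(tan²β) (using Diff. of squares)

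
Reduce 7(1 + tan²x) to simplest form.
7(1 + tan²x) = 7(sec²x) (using Pythagorean identity)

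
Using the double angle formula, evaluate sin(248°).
sin(248°) = 2 sin 124° cos 124° = -0.9272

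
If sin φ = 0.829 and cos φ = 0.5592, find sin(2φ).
sin(2φ) = 2 sin φ cos φ = 0.9272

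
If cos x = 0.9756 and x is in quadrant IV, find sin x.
sin x = -0.2196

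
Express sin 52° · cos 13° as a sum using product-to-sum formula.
sin 52° cos 13° = (1/2)[sin(52°+13°) + sin(52°-13°)]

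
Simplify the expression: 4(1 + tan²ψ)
4(1 + tan²ψ) = 4(sec²ψ) (using Pythagorean identity)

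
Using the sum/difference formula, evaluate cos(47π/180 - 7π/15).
cos(47π/180 - 7π/15) = cos 47π/180 cos 7π/15 + sin 47π/180 sin 7π/15 = 0.7986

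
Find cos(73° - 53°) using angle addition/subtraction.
cos(73° - 53°) = cos 73° cos 53° + sin 73° sin 53° = 0.9397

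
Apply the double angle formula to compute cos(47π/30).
cos(47π/30) = cos²47π/60 - sin²47π/60 = 0.2079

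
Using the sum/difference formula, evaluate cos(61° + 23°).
cos(61° + 23°) = cos 61° cos 23° - sin 61° sin 23° = 0.1045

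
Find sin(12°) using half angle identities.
sin(12°) = √((1 - cos 24°)/2) = 0.2079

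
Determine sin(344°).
sin(344°) = -0.2756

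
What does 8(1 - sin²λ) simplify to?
8(1 - sin²λ) = 8(cos²λ) (using Pythagorean identity)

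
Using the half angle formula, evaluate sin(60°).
sin(60°) = √((1 - cos 120°)/2) = √3/2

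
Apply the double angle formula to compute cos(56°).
cos(56°) = cos²28° - sin²28° = 0.5592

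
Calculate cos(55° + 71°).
cos(55° + 71°) = cos 55° cos 71° - sin 55° sin 71° = -0.5878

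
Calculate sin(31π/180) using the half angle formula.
sin(31π/180) = √((1 - cos 31π/90)/2) = 0.515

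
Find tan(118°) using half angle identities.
tan(118°) = sin 236° / (1 + cos 236°) = -1.881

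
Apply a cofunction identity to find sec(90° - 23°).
sec(90° - 23°) = csc(23°) = 2.559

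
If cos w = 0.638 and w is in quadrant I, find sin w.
sin w = 0.77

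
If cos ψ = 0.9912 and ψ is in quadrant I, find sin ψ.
sin ψ = 0.1324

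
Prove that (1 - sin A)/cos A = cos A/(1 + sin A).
LHS = (1 - sin A)(1 + sin A) / (cos A(1 + sin A)) = (1 - sin²A) / (cos A(1 + sin A)) = cos²A / (cos A(1 + sin A)) = cos A/(1 + sin A) = RHS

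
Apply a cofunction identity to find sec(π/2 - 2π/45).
sec(π/2 - 2π/45) = csc(2π/45) = 7.185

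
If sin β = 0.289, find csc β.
csc β = 1/sin β = 3.46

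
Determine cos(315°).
cos(315°) = √2/2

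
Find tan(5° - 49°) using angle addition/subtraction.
tan(5° - 49°) = (tan 5° - tan 49°)/(1 + tan 5° tan 49°) = -0.9657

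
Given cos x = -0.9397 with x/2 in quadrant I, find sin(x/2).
sin(x/2) = ±√((1 - cos x)/2); positive since x/2 ∈ QI, so sin(x/2) = 0.9848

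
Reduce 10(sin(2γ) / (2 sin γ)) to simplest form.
10(sin(2γ) / (2 sin γ)) = 10(cos γ) (using Double angle)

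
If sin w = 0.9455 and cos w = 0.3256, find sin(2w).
sin(2w) = 2 sin w cos w = 0.6157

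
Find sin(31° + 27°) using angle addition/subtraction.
sin(31° + 27°) = sin 31° cos 27° + cos 31° sin 27° = 0.848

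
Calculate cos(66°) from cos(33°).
cos(66°) = cos²33° - sin²33° = 0.4067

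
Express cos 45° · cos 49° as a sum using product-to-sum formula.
cos 45° cos 49° = (1/2)[cos(45°-49°) + cos(45°+49°)]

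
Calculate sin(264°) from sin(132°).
sin(264°) = 2 sin 132° cos 132° = -0.9945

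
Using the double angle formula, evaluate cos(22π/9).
cos(22π/9) = 1 - 2sin²11π/9 = 0.1736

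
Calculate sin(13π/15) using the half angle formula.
sin(13π/15) = √((1 - cos 26π/15)/2) = 0.4067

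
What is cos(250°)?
cos(250°) = -0.342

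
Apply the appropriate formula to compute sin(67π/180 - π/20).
sin(67π/180 - π/20) = sin 67π/180 cos π/20 - cos 67π/180 sin π/20 = 0.848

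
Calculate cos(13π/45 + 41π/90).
cos(13π/45 + 41π/90) = cos 13π/45 cos 41π/90 - sin 13π/45 sin 41π/90 = -0.6947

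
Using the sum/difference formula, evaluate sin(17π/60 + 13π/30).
sin(17π/60 + 13π/30) = sin 17π/60 cos 13π/30 + cos 17π/60 sin 13π/30 = 0.7771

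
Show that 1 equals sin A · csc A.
RHS = sin A · (1/sin A) = 1 = LHS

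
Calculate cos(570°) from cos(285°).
cos(570°) = cos²285° - sin²285° = -√3/2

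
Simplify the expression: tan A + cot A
tan A + cot A = sec A csc A (using Quotient identities)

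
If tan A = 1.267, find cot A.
cot A = 1/tan A = 0.7893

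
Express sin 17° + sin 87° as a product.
sin 17° + sin 87° = 2 sin(52°) cos(-35°)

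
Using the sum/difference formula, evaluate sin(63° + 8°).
sin(63° + 8°) = sin 63° cos 8° + cos 63° sin 8° = 0.9455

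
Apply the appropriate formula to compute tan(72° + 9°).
tan(72° + 9°) = (tan 72° + tan 9°)/(1 - tan 72° tan 9°) = 6.314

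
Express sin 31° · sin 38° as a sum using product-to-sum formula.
sin 31° sin 38° = (1/2)[cos(31°-38°) - cos(31°+38°)]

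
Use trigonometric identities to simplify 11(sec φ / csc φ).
11(sec φ / csc φ) = 11(tan φ) (using Reciprocal identities)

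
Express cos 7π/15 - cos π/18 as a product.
cos 7π/15 - cos π/18 = -2 sin(47π/180) sin(37π/180)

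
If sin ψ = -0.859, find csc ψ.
csc ψ = 1/sin ψ = -1.164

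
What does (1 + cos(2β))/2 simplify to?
(1 + cos(2β))/2 = cos²β (using Power reduction)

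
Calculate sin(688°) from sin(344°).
sin(688°) = 2 sin 344° cos 344° = -0.5299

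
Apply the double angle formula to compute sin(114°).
sin(114°) = 2 sin 57° cos 57° = 0.9135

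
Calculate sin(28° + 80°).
sin(28° + 80°) = sin 28° cos 80° + cos 28° sin 80° = 0.9511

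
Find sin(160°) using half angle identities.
sin(160°) = √((1 - cos 320°)/2) = 0.342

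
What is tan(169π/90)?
tan(169π/90) = -0.404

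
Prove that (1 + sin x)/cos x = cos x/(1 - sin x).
LHS = (1 + sin x)(1 - sin x) / (cos x(1 - sin x)) = (1 - sin²x) / (cos x(1 - sin x)) = cos²x / (cos x(1 - sin x)) = cos x/(1 - sin x) = RHS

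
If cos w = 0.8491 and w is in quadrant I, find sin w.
sin w = 0.5282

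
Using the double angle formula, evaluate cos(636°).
cos(636°) = 2cos²318° - 1 = 0.1045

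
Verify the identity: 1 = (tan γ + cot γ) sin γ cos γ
RHS = (sin γ/cos γ + cos γ/sin γ) sin γ cos γ = ((sin²γ + cos²γ)/(sin γ cos γ)) · sin γ cos γ = sin²γ + cos²γ = 1 = LHS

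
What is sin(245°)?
sin(245°) = -0.9063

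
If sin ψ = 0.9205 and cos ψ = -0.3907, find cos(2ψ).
cos(2ψ) = cos²ψ - sin²ψ = -0.6947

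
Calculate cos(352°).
cos(352°) = 0.9903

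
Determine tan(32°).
tan(32°) = 0.6249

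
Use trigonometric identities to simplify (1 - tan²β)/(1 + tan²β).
(1 - tan²β)/(1 + tan²β) = cos(2β) (using Double angle)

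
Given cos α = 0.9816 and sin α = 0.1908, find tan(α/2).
tan(α/2) = sin α / (1 + cos α) = 0.09629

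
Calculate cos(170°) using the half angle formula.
cos(170°) = -√((1 + cos 340°)/2) = -0.9848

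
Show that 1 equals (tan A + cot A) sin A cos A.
RHS = (sin A/cos A + cos A/sin A) sin A cos A = ((sin²A + cos²A)/(sin A cos A)) · sin A cos A = sin²A + cos²A = 1 = LHS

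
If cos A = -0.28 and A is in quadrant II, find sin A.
sin A = 0.96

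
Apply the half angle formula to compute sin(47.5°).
sin(47.5°) = √((1 - cos 95°)/2) = 0.7373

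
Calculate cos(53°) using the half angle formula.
cos(53°) = √((1 + cos 106°)/2) = 0.6018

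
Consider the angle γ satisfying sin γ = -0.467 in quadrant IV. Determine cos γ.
cos γ = √(1 - sin²γ) = 0.8843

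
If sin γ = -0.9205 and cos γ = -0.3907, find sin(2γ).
sin(2γ) = 2 sin γ cos γ = 0.7193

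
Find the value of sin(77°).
sin(77°) = 0.9744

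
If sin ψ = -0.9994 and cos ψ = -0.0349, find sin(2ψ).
sin(2ψ) = 2 sin ψ cos ψ = 0.06976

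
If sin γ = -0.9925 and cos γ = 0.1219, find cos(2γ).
cos(2γ) = cos²γ - sin²γ = -0.9702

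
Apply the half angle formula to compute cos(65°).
cos(65°) = √((1 + cos 130°)/2) = 0.4226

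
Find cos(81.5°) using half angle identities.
cos(81.5°) = √((1 + cos 163°)/2) = 0.1478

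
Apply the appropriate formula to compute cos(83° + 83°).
cos(83° + 83°) = cos 83° cos 83° - sin 83° sin 83° = -0.9703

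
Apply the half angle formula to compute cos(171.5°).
cos(171.5°) = -√((1 + cos 343°)/2) = -0.989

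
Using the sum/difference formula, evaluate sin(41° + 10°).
sin(41° + 10°) = sin 41° cos 10° + cos 41° sin 10° = 0.7771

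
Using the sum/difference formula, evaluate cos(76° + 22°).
cos(76° + 22°) = cos 76° cos 22° - sin 76° sin 22° = -0.1392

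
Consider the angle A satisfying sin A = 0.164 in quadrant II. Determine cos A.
cos A = ±√(1 - sin²A) = -0.9865 (negative in QII)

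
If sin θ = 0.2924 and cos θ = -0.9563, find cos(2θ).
cos(2θ) = cos²θ - sin²θ = 0.829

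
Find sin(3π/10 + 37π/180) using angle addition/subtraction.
sin(3π/10 + 37π/180) = sin 3π/10 cos 37π/180 + cos 3π/10 sin 37π/180 = 0.9998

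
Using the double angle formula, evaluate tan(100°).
tan(100°) = 2 tan 50° / (1 - tan²50°) = -5.671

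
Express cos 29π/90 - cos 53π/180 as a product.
cos 29π/90 - cos 53π/180 = -2 sin(37π/120) sin(π/72)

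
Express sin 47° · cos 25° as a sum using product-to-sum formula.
sin 47° cos 25° = (1/2)[sin(47°+25°) + sin(47°-25°)]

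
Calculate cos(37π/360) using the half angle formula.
cos(37π/360) = √((1 + cos 37π/180)/2) = 0.9483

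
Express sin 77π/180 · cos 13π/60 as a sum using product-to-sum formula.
sin 77π/180 cos 13π/60 = (1/2)[sin(77π/180+13π/60) + sin(77π/180-13π/60)]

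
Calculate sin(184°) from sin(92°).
sin(184°) = 2 sin 92° cos 92° = -0.06976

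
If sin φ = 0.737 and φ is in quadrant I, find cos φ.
cos φ = 0.6759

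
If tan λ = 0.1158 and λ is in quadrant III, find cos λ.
cos λ = -0.9934 (using tan²λ + 1 = sec²λ)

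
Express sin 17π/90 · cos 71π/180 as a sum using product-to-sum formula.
sin 17π/90 cos 71π/180 = (1/2)[sin(17π/90+71π/180) + sin(17π/90-71π/180)]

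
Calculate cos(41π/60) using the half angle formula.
cos(41π/60) = -√((1 + cos 41π/30)/2) = -0.5446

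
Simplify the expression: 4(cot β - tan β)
4(cot β - tan β) = 4(2 cot(2β)) (using Double angle)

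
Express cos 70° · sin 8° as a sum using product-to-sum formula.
cos 70° sin 8° = (1/2)[sin(70°+8°) - sin(70°-8°)]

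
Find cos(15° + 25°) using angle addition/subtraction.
cos(15° + 25°) = cos 15° cos 25° - sin 15° sin 25° = 0.766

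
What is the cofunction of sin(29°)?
sin(29°) = cos(90° - 29°) = cos(61°)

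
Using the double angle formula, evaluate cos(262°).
cos(262°) = cos²131° - sin²131° = -0.1392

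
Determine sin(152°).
sin(152°) = 0.4695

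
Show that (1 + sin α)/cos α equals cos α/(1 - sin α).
LHS = (1 + sin α)(1 - sin α) / (cos α(1 - sin α)) = (1 - sin²α) / (cos α(1 - sin α)) = cos²α / (cos α(1 - sin α)) = cos α/(1 - sin α) = RHS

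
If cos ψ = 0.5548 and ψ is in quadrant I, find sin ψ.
sin ψ = 0.832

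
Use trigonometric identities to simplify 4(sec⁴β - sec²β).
4(sec⁴β - sec²β) = 4(tan⁴β + tan²β) (using Pythagorean)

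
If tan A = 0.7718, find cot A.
cot A = 1/tan A = 1.296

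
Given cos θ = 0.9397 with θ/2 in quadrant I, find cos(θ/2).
cos(θ/2) = ±√((1 + cos θ)/2); positive since θ/2 ∈ QI, so cos(θ/2) = 0.9848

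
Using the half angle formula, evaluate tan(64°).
tan(64°) = sin 128° / (1 + cos 128°) = 2.05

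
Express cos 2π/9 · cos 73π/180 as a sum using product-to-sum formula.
cos 2π/9 cos 73π/180 = (1/2)[cos(2π/9-73π/180) + cos(2π/9+73π/180)]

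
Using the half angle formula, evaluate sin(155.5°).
sin(155.5°) = √((1 - cos 311°)/2) = 0.4147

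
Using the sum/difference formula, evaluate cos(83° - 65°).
cos(83° - 65°) = cos 83° cos 65° + sin 83° sin 65° = 0.9511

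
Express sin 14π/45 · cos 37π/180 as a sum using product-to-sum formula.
sin 14π/45 cos 37π/180 = (1/2)[sin(14π/45+37π/180) + sin(14π/45-37π/180)]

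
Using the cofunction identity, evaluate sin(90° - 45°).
sin(90° - 45°) = cos(45°) = √2/2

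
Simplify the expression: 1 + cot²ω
1 + cot²ω = csc²ω (using Pythagorean identity)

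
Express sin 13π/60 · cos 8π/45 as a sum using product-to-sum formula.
sin 13π/60 cos 8π/45 = (1/2)[sin(13π/60+8π/45) + sin(13π/60-8π/45)]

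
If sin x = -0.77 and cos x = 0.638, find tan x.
tan x = sin x / cos x = -1.207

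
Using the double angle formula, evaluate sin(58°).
sin(58°) = 2 sin 29° cos 29° = 0.848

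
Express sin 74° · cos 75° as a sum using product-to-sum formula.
sin 74° cos 75° = (1/2)[sin(74°+75°) + sin(74°-75°)]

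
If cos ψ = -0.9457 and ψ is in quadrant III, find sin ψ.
sin ψ = -0.325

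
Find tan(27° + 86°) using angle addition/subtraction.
tan(27° + 86°) = (tan 27° + tan 86°)/(1 - tan 27° tan 86°) = -2.356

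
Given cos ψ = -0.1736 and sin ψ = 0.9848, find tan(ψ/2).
tan(ψ/2) = sin ψ / (1 + cos ψ) = 1.192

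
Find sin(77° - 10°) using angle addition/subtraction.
sin(77° - 10°) = sin 77° cos 10° - cos 77° sin 10° = 0.9205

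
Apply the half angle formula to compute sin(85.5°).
sin(85.5°) = √((1 - cos 171°)/2) = 0.9969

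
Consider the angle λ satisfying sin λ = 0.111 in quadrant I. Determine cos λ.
cos λ = √(1 - sin²λ) = 0.9938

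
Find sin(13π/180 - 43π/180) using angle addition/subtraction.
sin(13π/180 - 43π/180) = sin 13π/180 cos 43π/180 - cos 13π/180 sin 43π/180 = -1/2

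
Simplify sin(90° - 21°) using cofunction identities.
sin(90° - 21°) = cos(21°)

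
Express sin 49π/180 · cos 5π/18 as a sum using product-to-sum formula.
sin 49π/180 cos 5π/18 = (1/2)[sin(49π/180+5π/18) + sin(49π/180-5π/18)]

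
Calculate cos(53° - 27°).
cos(53° - 27°) = cos 53° cos 27° + sin 53° sin 27° = 0.8988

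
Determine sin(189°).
sin(189°) = -0.1564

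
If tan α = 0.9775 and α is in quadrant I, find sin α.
sin α = 0.699 (using tan²α + 1 = sec²α)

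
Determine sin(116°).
sin(116°) = 0.8988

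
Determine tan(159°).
tan(159°) = -0.3839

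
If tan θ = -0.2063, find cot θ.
cot θ = 1/tan θ = -4.847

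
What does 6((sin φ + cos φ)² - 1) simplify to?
6((sin φ + cos φ)² - 1) = 6(sin(2φ)) (using Pythagorean + double angle)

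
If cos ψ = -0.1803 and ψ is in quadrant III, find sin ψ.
sin ψ = -0.9836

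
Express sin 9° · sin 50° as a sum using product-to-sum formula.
sin 9° sin 50° = (1/2)[cos(9°-50°) - cos(9°+50°)]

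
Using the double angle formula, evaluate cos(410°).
cos(410°) = cos²205° - sin²205° = 0.6428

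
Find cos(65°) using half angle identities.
cos(65°) = √((1 + cos 130°)/2) = 0.4226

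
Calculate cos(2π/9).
cos(2π/9) = 0.766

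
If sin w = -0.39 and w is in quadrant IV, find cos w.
cos w = 0.9208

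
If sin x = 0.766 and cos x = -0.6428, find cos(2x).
cos(2x) = cos²x - sin²x = -0.1736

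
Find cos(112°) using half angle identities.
cos(112°) = -√((1 + cos 224°)/2) = -0.3746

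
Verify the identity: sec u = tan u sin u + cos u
RHS = sin²u/cos u + cos u = (sin²u + cos²u)/cos u = 1/cos u = sec u = LHS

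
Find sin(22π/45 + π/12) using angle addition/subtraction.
sin(22π/45 + π/12) = sin 22π/45 cos π/12 + cos 22π/45 sin π/12 = 0.9744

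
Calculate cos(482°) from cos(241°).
cos(482°) = cos²241° - sin²241° = -0.5299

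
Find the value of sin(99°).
sin(99°) = 0.9877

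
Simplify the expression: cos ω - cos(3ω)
cos ω - cos(3ω) = 2 sin(2ω) sin ω (using Sum-to-product)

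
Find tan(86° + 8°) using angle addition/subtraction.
tan(86° + 8°) = (tan 86° + tan 8°)/(1 - tan 86° tan 8°) = -14.3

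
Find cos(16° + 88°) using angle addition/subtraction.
cos(16° + 88°) = cos 16° cos 88° - sin 16° sin 88° = -0.2419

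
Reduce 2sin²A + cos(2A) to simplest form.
2sin²A + cos(2A) = 1 (using Double angle)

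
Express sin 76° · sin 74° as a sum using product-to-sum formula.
sin 76° sin 74° = (1/2)[cos(76°-74°) - cos(76°+74°)]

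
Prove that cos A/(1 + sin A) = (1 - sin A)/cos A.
RHS = (1 - sin A)(1 + sin A) / (cos A(1 + sin A)) = (1 - sin²A) / (cos A(1 + sin A)) = cos²A / (cos A(1 + sin A)) = cos A/(1 + sin A) = LHS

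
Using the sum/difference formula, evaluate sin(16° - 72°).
sin(16° - 72°) = sin 16° cos 72° - cos 16° sin 72° = -0.829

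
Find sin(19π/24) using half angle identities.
sin(19π/24) = √((1 - cos 19π/12)/2) = 0.6088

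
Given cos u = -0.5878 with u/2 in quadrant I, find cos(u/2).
cos(u/2) = ±√((1 + cos u)/2); positive since u/2 ∈ QI, so cos(u/2) = 0.454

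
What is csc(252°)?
csc(252°) = -1.051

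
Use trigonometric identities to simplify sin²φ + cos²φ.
sin²φ + cos²φ = 1 (using Pythagorean identity)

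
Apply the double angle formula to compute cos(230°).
cos(230°) = cos²115° - sin²115° = -0.6428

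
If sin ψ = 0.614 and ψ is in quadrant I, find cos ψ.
cos ψ = 0.7893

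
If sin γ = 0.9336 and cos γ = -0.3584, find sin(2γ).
sin(2γ) = 2 sin γ cos γ = -0.6692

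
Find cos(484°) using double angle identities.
cos(484°) = cos²242° - sin²242° = -0.5592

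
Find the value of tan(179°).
tan(179°) = -0.01746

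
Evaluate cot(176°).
cot(176°) = -14.3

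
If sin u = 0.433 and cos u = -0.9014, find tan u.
tan u = sin u / cos u = -0.4804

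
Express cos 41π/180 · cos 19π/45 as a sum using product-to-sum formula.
cos 41π/180 cos 19π/45 = (1/2)[cos(41π/180-19π/45) + cos(41π/180+19π/45)]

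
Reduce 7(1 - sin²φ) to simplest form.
7(1 - sin²φ) = 7(cos²φ) (using Pythagorean identity)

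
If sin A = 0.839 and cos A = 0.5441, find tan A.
tan A = sin A / cos A = 1.542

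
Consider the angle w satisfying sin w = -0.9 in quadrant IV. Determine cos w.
cos w = √(1 - sin²w) = 0.4359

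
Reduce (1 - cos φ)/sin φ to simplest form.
(1 - cos φ)/sin φ = tan(φ/2) (using Half angle)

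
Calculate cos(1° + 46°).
cos(1° + 46°) = cos 1° cos 46° - sin 1° sin 46° = 0.682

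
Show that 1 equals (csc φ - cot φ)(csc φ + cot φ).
RHS = csc²φ - cot²φ = (1 + cot²φ) - cot²φ = 1 = LHS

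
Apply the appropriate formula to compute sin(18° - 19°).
sin(18° - 19°) = sin 18° cos 19° - cos 18° sin 19° = -0.01745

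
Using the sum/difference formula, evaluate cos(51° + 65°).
cos(51° + 65°) = cos 51° cos 65° - sin 51° sin 65° = -0.4384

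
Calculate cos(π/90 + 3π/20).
cos(π/90 + 3π/20) = cos π/90 cos 3π/20 - sin π/90 sin 3π/20 = 0.8746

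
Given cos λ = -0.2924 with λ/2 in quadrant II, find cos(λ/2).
cos(λ/2) = ±√((1 + cos λ)/2); negative since λ/2 ∈ QII, so cos(λ/2) = -0.5948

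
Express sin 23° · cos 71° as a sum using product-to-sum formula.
sin 23° cos 71° = (1/2)[sin(23°+71°) + sin(23°-71°)]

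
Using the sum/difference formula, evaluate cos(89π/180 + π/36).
cos(89π/180 + π/36) = cos 89π/180 cos π/36 - sin 89π/180 sin π/36 = -0.06976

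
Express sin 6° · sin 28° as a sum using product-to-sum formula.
sin 6° sin 28° = (1/2)[cos(6°-28°) - cos(6°+28°)]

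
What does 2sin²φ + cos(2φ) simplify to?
2sin²φ + cos(2φ) = 1 (using Double angle)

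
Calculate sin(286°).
sin(286°) = -0.9613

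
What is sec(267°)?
sec(267°) = -19.11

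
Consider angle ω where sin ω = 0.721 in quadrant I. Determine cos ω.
cos ω = √(1 - sin²ω) = 0.6929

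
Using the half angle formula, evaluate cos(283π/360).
cos(283π/360) = -√((1 + cos 283π/180)/2) = -0.7826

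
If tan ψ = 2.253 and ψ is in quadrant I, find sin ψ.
sin ψ = 0.914 (using tan²ψ + 1 = sec²ψ)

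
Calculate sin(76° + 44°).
sin(76° + 44°) = sin 76° cos 44° + cos 76° sin 44° = √3/2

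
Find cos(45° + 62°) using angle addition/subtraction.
cos(45° + 62°) = cos 45° cos 62° - sin 45° sin 62° = -0.2924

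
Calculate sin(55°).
sin(55°) = 0.8192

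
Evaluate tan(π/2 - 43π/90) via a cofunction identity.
tan(π/2 - 43π/90) = cot(43π/90) = 0.06993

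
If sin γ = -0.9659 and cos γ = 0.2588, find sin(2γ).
sin(2γ) = 2 sin γ cos γ = -0.4999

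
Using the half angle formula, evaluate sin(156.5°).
sin(156.5°) = √((1 - cos 313°)/2) = 0.3987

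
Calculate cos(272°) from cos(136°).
cos(272°) = cos²136° - sin²136° = 0.0349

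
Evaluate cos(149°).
cos(149°) = -0.8572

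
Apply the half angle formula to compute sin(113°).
sin(113°) = √((1 - cos 226°)/2) = 0.9205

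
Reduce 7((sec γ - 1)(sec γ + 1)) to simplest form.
7((sec γ - 1)(sec γ + 1)) = 7(tan²γ) (using Diff. of squares)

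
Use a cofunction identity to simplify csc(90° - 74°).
csc(90° - 74°) = sec(74°)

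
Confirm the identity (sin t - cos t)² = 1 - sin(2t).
LHS = sin²t - 2 sin t cos t + cos²t = (sin²t + cos²t) - 2 sin t cos t = 1 - sin(2t) = RHS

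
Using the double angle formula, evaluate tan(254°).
tan(254°) = 2 tan 127° / (1 - tan²127°) = 3.487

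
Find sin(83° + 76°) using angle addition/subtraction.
sin(83° + 76°) = sin 83° cos 76° + cos 83° sin 76° = 0.3584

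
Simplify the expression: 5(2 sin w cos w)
5(2 sin w cos w) = 5(sin(2w)) (using Double angle)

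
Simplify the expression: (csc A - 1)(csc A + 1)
(csc A - 1)(csc A + 1) = cot²A (using Diff. of squares)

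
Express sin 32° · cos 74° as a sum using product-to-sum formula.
sin 32° cos 74° = (1/2)[sin(32°+74°) + sin(32°-74°)]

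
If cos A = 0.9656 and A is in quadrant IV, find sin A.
sin A = -0.26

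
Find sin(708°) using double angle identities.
sin(708°) = 2 sin 354° cos 354° = -0.2079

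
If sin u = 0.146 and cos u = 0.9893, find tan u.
tan u = sin u / cos u = 0.1476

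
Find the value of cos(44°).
cos(44°) = 0.7193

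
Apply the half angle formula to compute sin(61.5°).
sin(61.5°) = √((1 - cos 123°)/2) = 0.8788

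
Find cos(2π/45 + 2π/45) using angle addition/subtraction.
cos(2π/45 + 2π/45) = cos 2π/45 cos 2π/45 - sin 2π/45 sin 2π/45 = 0.9613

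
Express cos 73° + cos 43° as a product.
cos 73° + cos 43° = 2 cos(58°) cos(15°)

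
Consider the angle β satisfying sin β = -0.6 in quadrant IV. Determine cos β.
cos β = √(1 - sin²β) = 0.8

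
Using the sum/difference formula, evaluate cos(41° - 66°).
cos(41° - 66°) = cos 41° cos 66° + sin 41° sin 66° = 0.9063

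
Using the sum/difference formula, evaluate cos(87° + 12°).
cos(87° + 12°) = cos 87° cos 12° - sin 87° sin 12° = -0.1564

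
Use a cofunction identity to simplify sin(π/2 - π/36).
sin(π/2 - π/36) = cos(π/36)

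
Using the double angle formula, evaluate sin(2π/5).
sin(2π/5) = 2 sin π/5 cos π/5 = 0.9511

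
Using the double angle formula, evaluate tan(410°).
tan(410°) = 2 tan 205° / (1 - tan²205°) = 1.192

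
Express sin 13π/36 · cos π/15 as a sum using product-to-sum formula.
sin 13π/36 cos π/15 = (1/2)[sin(13π/36+π/15) + sin(13π/36-π/15)]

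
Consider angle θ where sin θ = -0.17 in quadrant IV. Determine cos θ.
cos θ = √(1 - sin²θ) = 0.9854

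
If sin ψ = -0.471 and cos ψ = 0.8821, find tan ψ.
tan ψ = sin ψ / cos ψ = -0.534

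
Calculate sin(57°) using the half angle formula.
sin(57°) = √((1 - cos 114°)/2) = 0.8387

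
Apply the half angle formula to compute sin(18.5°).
sin(18.5°) = √((1 - cos 37°)/2) = 0.3173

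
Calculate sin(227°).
sin(227°) = -0.7314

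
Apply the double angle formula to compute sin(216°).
sin(216°) = 2 sin 108° cos 108° = -0.5878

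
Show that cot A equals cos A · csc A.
RHS = cos A · (1/sin A) = cos A/sin A = cot A = LHS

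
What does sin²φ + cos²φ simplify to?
sin²φ + cos²φ = 1 (using Pythagorean identity)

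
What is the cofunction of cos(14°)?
cos(14°) = sin(90° - 14°) = sin(76°)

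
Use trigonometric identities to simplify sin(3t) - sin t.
sin(3t) - sin t = 2 cos(2t) sin t (using Sum-to-product)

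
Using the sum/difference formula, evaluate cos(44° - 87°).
cos(44° - 87°) = cos 44° cos 87° + sin 44° sin 87° = 0.7314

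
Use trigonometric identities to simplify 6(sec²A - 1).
6(sec²A - 1) = 6(tan²A) (using Pythagorean identity)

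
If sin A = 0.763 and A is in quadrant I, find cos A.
cos A = 0.6464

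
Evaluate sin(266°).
sin(266°) = -0.9976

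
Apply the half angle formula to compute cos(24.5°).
cos(24.5°) = √((1 + cos 49°)/2) = 0.91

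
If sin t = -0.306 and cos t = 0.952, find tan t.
tan t = sin t / cos t = -0.3214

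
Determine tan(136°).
tan(136°) = -0.9657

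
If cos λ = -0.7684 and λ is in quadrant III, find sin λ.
sin λ = -0.64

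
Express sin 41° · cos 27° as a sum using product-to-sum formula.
sin 41° cos 27° = (1/2)[sin(41°+27°) + sin(41°-27°)]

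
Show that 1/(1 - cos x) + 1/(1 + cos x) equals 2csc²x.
LHS = [(1 + cos x) + (1 - cos x)] / [(1 - cos x)(1 + cos x)] = 2/(1 - cos²x) = 2/sin²x = 2csc²x = RHS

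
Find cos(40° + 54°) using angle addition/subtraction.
cos(40° + 54°) = cos 40° cos 54° - sin 40° sin 54° = -0.06976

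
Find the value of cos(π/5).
cos(π/5) = 0.809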